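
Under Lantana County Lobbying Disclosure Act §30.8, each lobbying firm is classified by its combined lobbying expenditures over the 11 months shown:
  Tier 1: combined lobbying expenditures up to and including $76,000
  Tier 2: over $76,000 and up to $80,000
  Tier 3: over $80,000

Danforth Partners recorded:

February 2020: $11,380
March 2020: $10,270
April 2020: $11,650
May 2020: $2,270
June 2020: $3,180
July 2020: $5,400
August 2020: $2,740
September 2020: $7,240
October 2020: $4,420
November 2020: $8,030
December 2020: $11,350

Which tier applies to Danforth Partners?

Combined lobbying expenditures: $11,380 + $10,270 + $11,650 + $2,270 + $3,180 + $5,400 + $2,740 + $7,240 + $4,420 + $8,030 + $11,350 = $77,930.
$76,000 < $77,930 ≤ $80,000, so Tier 2 applies.

Tier 2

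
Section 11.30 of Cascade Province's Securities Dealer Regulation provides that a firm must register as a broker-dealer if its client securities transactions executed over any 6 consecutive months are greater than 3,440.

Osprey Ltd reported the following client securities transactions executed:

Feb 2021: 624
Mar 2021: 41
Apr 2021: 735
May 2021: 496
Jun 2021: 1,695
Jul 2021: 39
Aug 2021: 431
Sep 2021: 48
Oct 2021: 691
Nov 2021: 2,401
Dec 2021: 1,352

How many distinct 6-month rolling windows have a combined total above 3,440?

4

Feb 2021–Jul 2021: 624 + 41 + 735 + 496 + 1,695 + 39 = 3,630 (over)
Mar 2021–Aug 2021: 41 + 735 + 496 + 1,695 + 39 + 431 = 3,437 (under)
Apr 2021–Sep 2021: 735 + 496 + 1,695 + 39 + 431 + 48 = 3,444 (over)
May 2021–Oct 2021: 496 + 1,695 + 39 + 431 + 48 + 691 = 3,400 (under)
Jun 2021–Nov 2021: 1,695 + 39 + 431 + 48 + 691 + 2,401 = 5,305 (over)
Jul 2021–Dec 2021: 39 + 431 + 48 + 691 + 2,401 + 1,352 = 4,962 (over)
4 windows exceed the threshold.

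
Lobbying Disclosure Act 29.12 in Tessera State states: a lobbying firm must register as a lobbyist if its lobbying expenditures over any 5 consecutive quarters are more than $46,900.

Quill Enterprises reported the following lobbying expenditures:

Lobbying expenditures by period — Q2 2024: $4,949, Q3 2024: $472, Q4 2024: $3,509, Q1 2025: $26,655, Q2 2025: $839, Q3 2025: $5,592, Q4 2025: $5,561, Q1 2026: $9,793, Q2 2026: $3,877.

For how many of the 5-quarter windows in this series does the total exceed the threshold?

Q2 2024–Q2 2025: $4,949 + $472 + $3,509 + $26,655 + $839 = $36,424 (under)
Q3 2024–Q3 2025: $472 + $3,509 + $26,655 + $839 + $5,592 = $37,067 (under)
Q4 2024–Q4 2025: $3,509 + $26,655 + $839 + $5,592 + $5,561 = $42,156 (under)
Q1 2025–Q1 2026: $26,655 + $839 + $5,592 + $5,561 + $9,793 = $48,440 (over)
Q2 2025–Q2 2026: $839 + $5,592 + $5,561 + $9,793 + $3,877 = $25,662 (under)
1 window exceeds the threshold.

1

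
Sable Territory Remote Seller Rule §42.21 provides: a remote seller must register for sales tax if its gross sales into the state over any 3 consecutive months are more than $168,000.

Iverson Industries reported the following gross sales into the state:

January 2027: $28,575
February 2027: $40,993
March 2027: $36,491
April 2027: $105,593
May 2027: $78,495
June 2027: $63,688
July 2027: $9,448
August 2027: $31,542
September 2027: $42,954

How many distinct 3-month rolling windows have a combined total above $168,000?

3

January 2027–March 2027: $28,575 + $40,993 + $36,491 = $106,059 (under)
February 2027–April 2027: $40,993 + $36,491 + $105,593 = $183,077 (over)
March 2027–May 2027: $36,491 + $105,593 + $78,495 = $220,579 (over)
April 2027–June 2027: $105,593 + $78,495 + $63,688 = $247,776 (over)
May 2027–July 2027: $78,495 + $63,688 + $9,448 = $151,631 (under)
June 2027–August 2027: $63,688 + $9,448 + $31,542 = $104,678 (under)
July 2027–September 2027: $9,448 + $31,542 + $42,954 = $83,944 (under)
3 windows exceed the threshold.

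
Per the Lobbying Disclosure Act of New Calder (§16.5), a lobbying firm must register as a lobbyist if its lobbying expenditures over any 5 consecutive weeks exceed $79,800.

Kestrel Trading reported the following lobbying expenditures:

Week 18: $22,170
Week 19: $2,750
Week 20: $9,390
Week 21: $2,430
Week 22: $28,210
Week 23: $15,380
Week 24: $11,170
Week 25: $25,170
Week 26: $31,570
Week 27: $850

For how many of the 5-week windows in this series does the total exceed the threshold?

Week 18–Week 22: $22,170 + $2,750 + $9,390 + $2,430 + $28,210 = $64,950 (under)
Week 19–Week 23: $2,750 + $9,390 + $2,430 + $28,210 + $15,380 = $58,160 (under)
Week 20–Week 24: $9,390 + $2,430 + $28,210 + $15,380 + $11,170 = $66,580 (under)
Week 21–Week 25: $2,430 + $28,210 + $15,380 + $11,170 + $25,170 = $82,360 (over)
Week 22–Week 26: $28,210 + $15,380 + $11,170 + $25,170 + $31,570 = $111,500 (over)
Week 23–Week 27: $15,380 + $11,170 + $25,170 + $31,570 + $850 = $84,140 (over)
3 windows exceed the threshold.

3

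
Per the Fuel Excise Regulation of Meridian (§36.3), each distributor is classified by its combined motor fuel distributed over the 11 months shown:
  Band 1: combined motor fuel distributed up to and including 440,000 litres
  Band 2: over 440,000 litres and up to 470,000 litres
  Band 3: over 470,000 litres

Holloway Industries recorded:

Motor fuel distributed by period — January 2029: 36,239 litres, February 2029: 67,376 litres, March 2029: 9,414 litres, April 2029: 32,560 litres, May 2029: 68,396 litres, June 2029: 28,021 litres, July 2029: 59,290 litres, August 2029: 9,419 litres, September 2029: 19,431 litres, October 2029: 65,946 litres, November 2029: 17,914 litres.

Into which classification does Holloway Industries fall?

Band 1

Combined motor fuel distributed: 36,239 litres + 67,376 litres + 9,414 litres + 32,560 litres + 68,396 litres + 28,021 litres + 59,290 litres + 9,419 litres + 19,431 litres + 65,946 litres + 17,914 litres = 414,006 litres.
414,006 litres ≤ 440,000 litres, so Band 1 applies.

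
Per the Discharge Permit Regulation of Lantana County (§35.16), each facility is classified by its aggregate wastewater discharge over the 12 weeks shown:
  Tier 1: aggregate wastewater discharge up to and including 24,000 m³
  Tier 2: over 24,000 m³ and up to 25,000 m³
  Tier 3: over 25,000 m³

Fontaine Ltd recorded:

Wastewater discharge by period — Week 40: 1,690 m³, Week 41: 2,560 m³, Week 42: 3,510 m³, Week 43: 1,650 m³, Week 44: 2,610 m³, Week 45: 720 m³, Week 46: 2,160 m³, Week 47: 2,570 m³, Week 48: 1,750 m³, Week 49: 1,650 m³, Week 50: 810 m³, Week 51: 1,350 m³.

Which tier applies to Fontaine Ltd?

Tier 1

Aggregate wastewater discharge: 1,690 m³ + 2,560 m³ + 3,510 m³ + 1,650 m³ + 2,610 m³ + 720 m³ + 2,160 m³ + 2,570 m³ + 1,750 m³ + 1,650 m³ + 810 m³ + 1,350 m³ = 23,030 m³.
23,030 m³ ≤ 24,000 m³, so Tier 1 applies.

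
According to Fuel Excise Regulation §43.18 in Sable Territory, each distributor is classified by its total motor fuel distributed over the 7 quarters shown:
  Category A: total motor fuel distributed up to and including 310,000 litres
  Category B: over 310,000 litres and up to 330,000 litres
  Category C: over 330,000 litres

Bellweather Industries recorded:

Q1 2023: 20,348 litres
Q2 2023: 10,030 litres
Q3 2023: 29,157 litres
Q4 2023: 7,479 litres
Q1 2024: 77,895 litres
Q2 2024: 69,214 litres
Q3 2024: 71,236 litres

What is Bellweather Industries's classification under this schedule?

Total motor fuel distributed: 20,348 litres + 10,030 litres + 29,157 litres + 7,479 litres + 77,895 litres + 69,214 litres + 71,236 litres = 285,359 litres.
285,359 litres ≤ 310,000 litres, so Category A applies.

Category A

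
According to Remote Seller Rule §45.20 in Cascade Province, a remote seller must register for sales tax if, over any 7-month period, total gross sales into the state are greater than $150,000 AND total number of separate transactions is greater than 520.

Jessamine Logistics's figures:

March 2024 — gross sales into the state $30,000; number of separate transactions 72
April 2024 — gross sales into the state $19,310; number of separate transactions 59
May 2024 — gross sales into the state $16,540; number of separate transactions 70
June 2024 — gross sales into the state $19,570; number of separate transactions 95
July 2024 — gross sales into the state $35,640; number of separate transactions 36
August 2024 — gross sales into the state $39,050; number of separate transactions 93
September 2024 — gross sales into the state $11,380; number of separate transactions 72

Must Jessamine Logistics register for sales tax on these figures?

No

Total gross sales into the state: $30,000 + $19,310 + $16,540 + $19,570 + $35,640 + $39,050 + $11,380 = $171,490 (> $150,000).
Total number of separate transactions: 72 + 59 + 70 + 95 + 36 + 93 + 72 = 497 (≤ 520).
The test is 'and': the rule requires both, and at least one is not exceeded.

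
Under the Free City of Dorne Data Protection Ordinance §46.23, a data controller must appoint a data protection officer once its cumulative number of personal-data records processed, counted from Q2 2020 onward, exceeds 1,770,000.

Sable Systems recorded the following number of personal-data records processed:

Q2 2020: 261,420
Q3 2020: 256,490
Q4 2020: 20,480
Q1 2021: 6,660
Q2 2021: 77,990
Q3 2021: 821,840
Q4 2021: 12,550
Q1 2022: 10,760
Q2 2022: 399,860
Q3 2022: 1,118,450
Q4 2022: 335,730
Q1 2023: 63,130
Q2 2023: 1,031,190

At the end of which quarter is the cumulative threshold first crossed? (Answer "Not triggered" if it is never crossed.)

Q2 2022

Through Q2 2020: 261,420
Through Q3 2020: 517,910
Through Q4 2020: 538,390
Through Q1 2021: 545,050
Through Q2 2021: 623,040
Through Q3 2021: 1,444,880
Through Q4 2021: 1,457,430
Through Q1 2022: 1,468,190
Through Q2 2022: 1,868,050 ← exceeds threshold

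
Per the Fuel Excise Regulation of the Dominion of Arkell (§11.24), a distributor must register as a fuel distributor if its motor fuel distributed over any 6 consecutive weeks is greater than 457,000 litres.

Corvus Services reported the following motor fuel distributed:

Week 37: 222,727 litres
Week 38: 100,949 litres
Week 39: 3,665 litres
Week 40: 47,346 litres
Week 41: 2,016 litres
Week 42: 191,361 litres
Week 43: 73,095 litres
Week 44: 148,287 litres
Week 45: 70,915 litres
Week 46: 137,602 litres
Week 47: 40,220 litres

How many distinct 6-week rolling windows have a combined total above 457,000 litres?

5

Week 37–Week 42: 222,727 litres + 100,949 litres + 3,665 litres + 47,346 litres + 2,016 litres + 191,361 litres = 568,064 litres (over)
Week 38–Week 43: 100,949 litres + 3,665 litres + 47,346 litres + 2,016 litres + 191,361 litres + 73,095 litres = 418,432 litres (under)
Week 39–Week 44: 3,665 litres + 47,346 litres + 2,016 litres + 191,361 litres + 73,095 litres + 148,287 litres = 465,770 litres (over)
Week 40–Week 45: 47,346 litres + 2,016 litres + 191,361 litres + 73,095 litres + 148,287 litres + 70,915 litres = 533,020 litres (over)
Week 41–Week 46: 2,016 litres + 191,361 litres + 73,095 litres + 148,287 litres + 70,915 litres + 137,602 litres = 623,276 litres (over)
Week 42–Week 47: 191,361 litres + 73,095 litres + 148,287 litres + 70,915 litres + 137,602 litres + 40,220 litres = 661,480 litres (over)
5 windows exceed the threshold.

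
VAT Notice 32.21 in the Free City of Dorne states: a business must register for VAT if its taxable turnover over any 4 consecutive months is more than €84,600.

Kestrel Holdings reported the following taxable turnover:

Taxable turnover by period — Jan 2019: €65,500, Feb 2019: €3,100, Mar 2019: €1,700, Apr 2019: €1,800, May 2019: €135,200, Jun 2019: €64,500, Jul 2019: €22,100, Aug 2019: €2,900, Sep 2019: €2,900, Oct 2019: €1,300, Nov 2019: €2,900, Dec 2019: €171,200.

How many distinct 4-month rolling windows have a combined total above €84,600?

Jan 2019–Apr 2019: €65,500 + €3,100 + €1,700 + €1,800 = €72,100 (under)
Feb 2019–May 2019: €3,100 + €1,700 + €1,800 + €135,200 = €141,800 (over)
Mar 2019–Jun 2019: €1,700 + €1,800 + €135,200 + €64,500 = €203,200 (over)
Apr 2019–Jul 2019: €1,800 + €135,200 + €64,500 + €22,100 = €223,600 (over)
May 2019–Aug 2019: €135,200 + €64,500 + €22,100 + €2,900 = €224,700 (over)
Jun 2019–Sep 2019: €64,500 + €22,100 + €2,900 + €2,900 = €92,400 (over)
Jul 2019–Oct 2019: €22,100 + €2,900 + €2,900 + €1,300 = €29,200 (under)
Aug 2019–Nov 2019: €2,900 + €2,900 + €1,300 + €2,900 = €10,000 (under)
Sep 2019–Dec 2019: €2,900 + €1,300 + €2,900 + €171,200 = €178,300 (over)
6 windows exceed the threshold.

6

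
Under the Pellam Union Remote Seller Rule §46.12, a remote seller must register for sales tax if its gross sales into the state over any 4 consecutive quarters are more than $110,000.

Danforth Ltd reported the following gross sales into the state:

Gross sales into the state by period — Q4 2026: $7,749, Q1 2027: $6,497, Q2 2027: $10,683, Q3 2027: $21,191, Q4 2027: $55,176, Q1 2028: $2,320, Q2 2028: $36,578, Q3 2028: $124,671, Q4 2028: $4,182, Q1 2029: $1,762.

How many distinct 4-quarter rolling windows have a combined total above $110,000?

Q4 2026–Q3 2027: $7,749 + $6,497 + $10,683 + $21,191 = $46,120 (under)
Q1 2027–Q4 2027: $6,497 + $10,683 + $21,191 + $55,176 = $93,547 (under)
Q2 2027–Q1 2028: $10,683 + $21,191 + $55,176 + $2,320 = $89,370 (under)
Q3 2027–Q2 2028: $21,191 + $55,176 + $2,320 + $36,578 = $115,265 (over)
Q4 2027–Q3 2028: $55,176 + $2,320 + $36,578 + $124,671 = $218,745 (over)
Q1 2028–Q4 2028: $2,320 + $36,578 + $124,671 + $4,182 = $167,751 (over)
Q2 2028–Q1 2029: $36,578 + $124,671 + $4,182 + $1,762 = $167,193 (over)
4 windows exceed the threshold.

4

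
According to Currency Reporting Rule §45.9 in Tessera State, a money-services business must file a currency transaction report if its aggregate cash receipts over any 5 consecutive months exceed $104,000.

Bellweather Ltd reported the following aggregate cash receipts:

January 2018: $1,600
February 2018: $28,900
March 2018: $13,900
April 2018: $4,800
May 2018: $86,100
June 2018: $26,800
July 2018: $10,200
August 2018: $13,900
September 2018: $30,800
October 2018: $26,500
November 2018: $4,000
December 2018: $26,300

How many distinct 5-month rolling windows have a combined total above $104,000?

January 2018–May 2018: $1,600 + $28,900 + $13,900 + $4,800 + $86,100 = $135,300 (over)
February 2018–June 2018: $28,900 + $13,900 + $4,800 + $86,100 + $26,800 = $160,500 (over)
March 2018–July 2018: $13,900 + $4,800 + $86,100 + $26,800 + $10,200 = $141,800 (over)
April 2018–August 2018: $4,800 + $86,100 + $26,800 + $10,200 + $13,900 = $141,800 (over)
May 2018–September 2018: $86,100 + $26,800 + $10,200 + $13,900 + $30,800 = $167,800 (over)
June 2018–October 2018: $26,800 + $10,200 + $13,900 + $30,800 + $26,500 = $108,200 (over)
July 2018–November 2018: $10,200 + $13,900 + $30,800 + $26,500 + $4,000 = $85,400 (under)
August 2018–December 2018: $13,900 + $30,800 + $26,500 + $4,000 + $26,300 = $101,500 (under)
6 windows exceed the threshold.

6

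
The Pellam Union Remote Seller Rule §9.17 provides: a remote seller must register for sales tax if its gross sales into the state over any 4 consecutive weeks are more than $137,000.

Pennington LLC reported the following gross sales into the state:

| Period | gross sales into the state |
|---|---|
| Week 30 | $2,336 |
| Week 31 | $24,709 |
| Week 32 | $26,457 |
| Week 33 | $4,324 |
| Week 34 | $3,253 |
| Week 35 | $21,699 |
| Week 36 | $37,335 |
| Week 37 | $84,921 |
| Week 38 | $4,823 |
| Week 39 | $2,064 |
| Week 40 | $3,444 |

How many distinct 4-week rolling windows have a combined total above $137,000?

Week 30–Week 33: $2,336 + $24,709 + $26,457 + $4,324 = $57,826 (under)
Week 31–Week 34: $24,709 + $26,457 + $4,324 + $3,253 = $58,743 (under)
Week 32–Week 35: $26,457 + $4,324 + $3,253 + $21,699 = $55,733 (under)
Week 33–Week 36: $4,324 + $3,253 + $21,699 + $37,335 = $66,611 (under)
Week 34–Week 37: $3,253 + $21,699 + $37,335 + $84,921 = $147,208 (over)
Week 35–Week 38: $21,699 + $37,335 + $84,921 + $4,823 = $148,778 (over)
Week 36–Week 39: $37,335 + $84,921 + $4,823 + $2,064 = $129,143 (under)
Week 37–Week 40: $84,921 + $4,823 + $2,064 + $3,444 = $95,252 (under)
2 windows exceed the threshold.

2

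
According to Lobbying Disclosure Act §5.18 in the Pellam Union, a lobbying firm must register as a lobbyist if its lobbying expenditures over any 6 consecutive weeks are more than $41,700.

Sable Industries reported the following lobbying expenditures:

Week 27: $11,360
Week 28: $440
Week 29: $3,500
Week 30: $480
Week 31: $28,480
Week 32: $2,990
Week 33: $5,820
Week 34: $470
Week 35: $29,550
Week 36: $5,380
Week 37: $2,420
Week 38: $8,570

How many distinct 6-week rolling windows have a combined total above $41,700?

Week 27–Week 32: $11,360 + $440 + $3,500 + $480 + $28,480 + $2,990 = $47,250 (over)
Week 28–Week 33: $440 + $3,500 + $480 + $28,480 + $2,990 + $5,820 = $41,710 (over)
Week 29–Week 34: $3,500 + $480 + $28,480 + $2,990 + $5,820 + $470 = $41,740 (over)
Week 30–Week 35: $480 + $28,480 + $2,990 + $5,820 + $470 + $29,550 = $67,790 (over)
Week 31–Week 36: $28,480 + $2,990 + $5,820 + $470 + $29,550 + $5,380 = $72,690 (over)
Week 32–Week 37: $2,990 + $5,820 + $470 + $29,550 + $5,380 + $2,420 = $46,630 (over)
Week 33–Week 38: $5,820 + $470 + $29,550 + $5,380 + $2,420 + $8,570 = $52,210 (over)
7 windows exceed the threshold.

7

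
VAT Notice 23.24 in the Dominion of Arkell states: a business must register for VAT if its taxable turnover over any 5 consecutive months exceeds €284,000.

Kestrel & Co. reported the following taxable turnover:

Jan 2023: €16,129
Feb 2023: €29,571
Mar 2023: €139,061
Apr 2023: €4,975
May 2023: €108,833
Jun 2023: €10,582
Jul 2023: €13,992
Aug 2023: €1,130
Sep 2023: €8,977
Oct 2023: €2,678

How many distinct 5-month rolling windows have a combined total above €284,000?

2

Jan 2023–May 2023: €16,129 + €29,571 + €139,061 + €4,975 + €108,833 = €298,569 (over)
Feb 2023–Jun 2023: €29,571 + €139,061 + €4,975 + €108,833 + €10,582 = €293,022 (over)
Mar 2023–Jul 2023: €139,061 + €4,975 + €108,833 + €10,582 + €13,992 = €277,443 (under)
Apr 2023–Aug 2023: €4,975 + €108,833 + €10,582 + €13,992 + €1,130 = €139,512 (under)
May 2023–Sep 2023: €108,833 + €10,582 + €13,992 + €1,130 + €8,977 = €143,514 (under)
Jun 2023–Oct 2023: €10,582 + €13,992 + €1,130 + €8,977 + €2,678 = €37,359 (under)
2 windows exceed the threshold.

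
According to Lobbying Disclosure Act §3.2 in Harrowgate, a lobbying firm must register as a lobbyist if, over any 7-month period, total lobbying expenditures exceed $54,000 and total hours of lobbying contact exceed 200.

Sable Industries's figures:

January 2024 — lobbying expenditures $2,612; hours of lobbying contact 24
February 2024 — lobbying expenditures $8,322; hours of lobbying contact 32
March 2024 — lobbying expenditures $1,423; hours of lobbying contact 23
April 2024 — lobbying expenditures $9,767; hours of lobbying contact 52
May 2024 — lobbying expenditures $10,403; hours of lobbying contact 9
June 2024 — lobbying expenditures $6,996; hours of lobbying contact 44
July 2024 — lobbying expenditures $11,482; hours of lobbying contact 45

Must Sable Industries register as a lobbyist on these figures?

No

Total lobbying expenditures: $2,612 + $8,322 + $1,423 + $9,767 + $10,403 + $6,996 + $11,482 = $51,005 (≤ $54,000).
Total hours of lobbying contact: 24 + 32 + 23 + 52 + 9 + 44 + 45 = 229 (> 200).
The test is 'and': the rule requires both, and at least one is not exceeded.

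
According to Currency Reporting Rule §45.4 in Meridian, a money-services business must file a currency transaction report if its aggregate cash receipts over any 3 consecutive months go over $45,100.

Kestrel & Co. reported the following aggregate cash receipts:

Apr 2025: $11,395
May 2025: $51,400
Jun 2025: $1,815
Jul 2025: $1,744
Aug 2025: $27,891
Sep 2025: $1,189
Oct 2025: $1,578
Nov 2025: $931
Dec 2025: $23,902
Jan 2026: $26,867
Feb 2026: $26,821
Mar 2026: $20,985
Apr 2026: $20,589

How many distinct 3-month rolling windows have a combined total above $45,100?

6

Apr 2025–Jun 2025: $11,395 + $51,400 + $1,815 = $64,610 (over)
May 2025–Jul 2025: $51,400 + $1,815 + $1,744 = $54,959 (over)
Jun 2025–Aug 2025: $1,815 + $1,744 + $27,891 = $31,450 (under)
Jul 2025–Sep 2025: $1,744 + $27,891 + $1,189 = $30,824 (under)
Aug 2025–Oct 2025: $27,891 + $1,189 + $1,578 = $30,658 (under)
Sep 2025–Nov 2025: $1,189 + $1,578 + $931 = $3,698 (under)
Oct 2025–Dec 2025: $1,578 + $931 + $23,902 = $26,411 (under)
Nov 2025–Jan 2026: $931 + $23,902 + $26,867 = $51,700 (over)
Dec 2025–Feb 2026: $23,902 + $26,867 + $26,821 = $77,590 (over)
Jan 2026–Mar 2026: $26,867 + $26,821 + $20,985 = $74,673 (over)
Feb 2026–Apr 2026: $26,821 + $20,985 + $20,589 = $68,395 (over)
6 windows exceed the threshold.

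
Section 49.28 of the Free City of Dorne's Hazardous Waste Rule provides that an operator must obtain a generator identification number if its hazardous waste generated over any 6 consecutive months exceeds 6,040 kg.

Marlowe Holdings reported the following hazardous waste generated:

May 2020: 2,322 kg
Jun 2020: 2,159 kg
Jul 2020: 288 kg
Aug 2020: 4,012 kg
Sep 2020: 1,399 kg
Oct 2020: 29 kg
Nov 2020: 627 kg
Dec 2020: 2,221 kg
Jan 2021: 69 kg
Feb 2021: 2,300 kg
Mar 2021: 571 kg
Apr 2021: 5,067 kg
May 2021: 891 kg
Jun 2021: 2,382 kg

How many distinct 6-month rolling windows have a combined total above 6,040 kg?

8

May 2020–Oct 2020: 2,322 kg + 2,159 kg + 288 kg + 4,012 kg + 1,399 kg + 29 kg = 10,209 kg (over)
Jun 2020–Nov 2020: 2,159 kg + 288 kg + 4,012 kg + 1,399 kg + 29 kg + 627 kg = 8,514 kg (over)
Jul 2020–Dec 2020: 288 kg + 4,012 kg + 1,399 kg + 29 kg + 627 kg + 2,221 kg = 8,576 kg (over)
Aug 2020–Jan 2021: 4,012 kg + 1,399 kg + 29 kg + 627 kg + 2,221 kg + 69 kg = 8,357 kg (over)
Sep 2020–Feb 2021: 1,399 kg + 29 kg + 627 kg + 2,221 kg + 69 kg + 2,300 kg = 6,645 kg (over)
Oct 2020–Mar 2021: 29 kg + 627 kg + 2,221 kg + 69 kg + 2,300 kg + 571 kg = 5,817 kg (under)
Nov 2020–Apr 2021: 627 kg + 2,221 kg + 69 kg + 2,300 kg + 571 kg + 5,067 kg = 10,855 kg (over)
Dec 2020–May 2021: 2,221 kg + 69 kg + 2,300 kg + 571 kg + 5,067 kg + 891 kg = 11,119 kg (over)
Jan 2021–Jun 2021: 69 kg + 2,300 kg + 571 kg + 5,067 kg + 891 kg + 2,382 kg = 11,280 kg (over)
8 windows exceed the threshold.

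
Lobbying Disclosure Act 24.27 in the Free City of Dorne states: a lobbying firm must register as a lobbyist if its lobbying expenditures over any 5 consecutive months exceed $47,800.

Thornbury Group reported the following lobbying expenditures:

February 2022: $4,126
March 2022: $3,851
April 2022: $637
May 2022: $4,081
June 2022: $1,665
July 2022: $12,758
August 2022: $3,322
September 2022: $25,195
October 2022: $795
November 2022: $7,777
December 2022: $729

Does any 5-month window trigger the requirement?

February 2022–June 2022: $4,126 + $3,851 + $637 + $4,081 + $1,665 = $14,360 (under)
March 2022–July 2022: $3,851 + $637 + $4,081 + $1,665 + $12,758 = $22,992 (under)
April 2022–August 2022: $637 + $4,081 + $1,665 + $12,758 + $3,322 = $22,463 (under)
May 2022–September 2022: $4,081 + $1,665 + $12,758 + $3,322 + $25,195 = $47,021 (under)
June 2022–October 2022: $1,665 + $12,758 + $3,322 + $25,195 + $795 = $43,735 (under)
July 2022–November 2022: $12,758 + $3,322 + $25,195 + $795 + $7,777 = $49,847 (over)
August 2022–December 2022: $3,322 + $25,195 + $795 + $7,777 + $729 = $37,818 (under)
At least one window exceeds $47,800.

Yes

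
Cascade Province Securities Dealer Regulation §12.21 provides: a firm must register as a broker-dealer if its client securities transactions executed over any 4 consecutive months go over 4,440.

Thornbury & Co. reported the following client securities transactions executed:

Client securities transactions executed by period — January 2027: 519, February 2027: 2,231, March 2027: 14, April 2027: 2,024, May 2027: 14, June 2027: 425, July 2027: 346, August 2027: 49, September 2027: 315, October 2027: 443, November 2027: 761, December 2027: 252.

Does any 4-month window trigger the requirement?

Yes

January 2027–April 2027: 519 + 2,231 + 14 + 2,024 = 4,788 (over)
February 2027–May 2027: 2,231 + 14 + 2,024 + 14 = 4,283 (under)
March 2027–June 2027: 14 + 2,024 + 14 + 425 = 2,477 (under)
April 2027–July 2027: 2,024 + 14 + 425 + 346 = 2,809 (under)
May 2027–August 2027: 14 + 425 + 346 + 49 = 834 (under)
June 2027–September 2027: 425 + 346 + 49 + 315 = 1,135 (under)
July 2027–October 2027: 346 + 49 + 315 + 443 = 1,153 (under)
August 2027–November 2027: 49 + 315 + 443 + 761 = 1,568 (under)
September 2027–December 2027: 315 + 443 + 761 + 252 = 1,771 (under)
At least one window exceeds 4,440.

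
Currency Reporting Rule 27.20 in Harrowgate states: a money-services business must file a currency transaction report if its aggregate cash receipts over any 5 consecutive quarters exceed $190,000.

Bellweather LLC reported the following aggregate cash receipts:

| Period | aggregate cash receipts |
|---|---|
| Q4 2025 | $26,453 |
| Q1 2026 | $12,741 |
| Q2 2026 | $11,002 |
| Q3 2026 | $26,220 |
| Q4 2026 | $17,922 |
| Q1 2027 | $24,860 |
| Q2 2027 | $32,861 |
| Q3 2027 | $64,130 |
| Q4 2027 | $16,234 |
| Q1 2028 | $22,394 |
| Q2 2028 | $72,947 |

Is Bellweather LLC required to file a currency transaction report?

Yes

Q4 2025–Q4 2026: $26,453 + $12,741 + $11,002 + $26,220 + $17,922 = $94,338 (under)
Q1 2026–Q1 2027: $12,741 + $11,002 + $26,220 + $17,922 + $24,860 = $92,745 (under)
Q2 2026–Q2 2027: $11,002 + $26,220 + $17,922 + $24,860 + $32,861 = $112,865 (under)
Q3 2026–Q3 2027: $26,220 + $17,922 + $24,860 + $32,861 + $64,130 = $165,993 (under)
Q4 2026–Q4 2027: $17,922 + $24,860 + $32,861 + $64,130 + $16,234 = $156,007 (under)
Q1 2027–Q1 2028: $24,860 + $32,861 + $64,130 + $16,234 + $22,394 = $160,479 (under)
Q2 2027–Q2 2028: $32,861 + $64,130 + $16,234 + $22,394 + $72,947 = $208,566 (over)
At least one window exceeds $190,000.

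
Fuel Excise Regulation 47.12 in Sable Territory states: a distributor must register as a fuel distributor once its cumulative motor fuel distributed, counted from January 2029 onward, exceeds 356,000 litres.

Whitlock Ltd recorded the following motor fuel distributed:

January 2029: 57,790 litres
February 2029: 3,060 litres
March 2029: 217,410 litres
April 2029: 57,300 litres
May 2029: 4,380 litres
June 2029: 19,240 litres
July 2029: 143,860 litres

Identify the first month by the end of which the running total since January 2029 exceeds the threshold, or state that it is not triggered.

June 2029

Through January 2029: 57,790 litres
Through February 2029: 60,850 litres
Through March 2029: 278,260 litres
Through April 2029: 335,560 litres
Through May 2029: 339,940 litres
Through June 2029: 359,180 litres ← exceeds threshold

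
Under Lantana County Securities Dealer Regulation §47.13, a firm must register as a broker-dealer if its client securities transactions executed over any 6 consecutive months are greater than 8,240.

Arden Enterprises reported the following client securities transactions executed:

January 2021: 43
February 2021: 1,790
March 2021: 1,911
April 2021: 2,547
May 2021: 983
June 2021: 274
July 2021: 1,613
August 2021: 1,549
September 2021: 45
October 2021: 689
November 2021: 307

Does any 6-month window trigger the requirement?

January 2021–June 2021: 43 + 1,790 + 1,911 + 2,547 + 983 + 274 = 7,548 (under)
February 2021–July 2021: 1,790 + 1,911 + 2,547 + 983 + 274 + 1,613 = 9,118 (over)
March 2021–August 2021: 1,911 + 2,547 + 983 + 274 + 1,613 + 1,549 = 8,877 (over)
April 2021–September 2021: 2,547 + 983 + 274 + 1,613 + 1,549 + 45 = 7,011 (under)
May 2021–October 2021: 983 + 274 + 1,613 + 1,549 + 45 + 689 = 5,153 (under)
June 2021–November 2021: 274 + 1,613 + 1,549 + 45 + 689 + 307 = 4,477 (under)
At least one window exceeds 8,240.

Yes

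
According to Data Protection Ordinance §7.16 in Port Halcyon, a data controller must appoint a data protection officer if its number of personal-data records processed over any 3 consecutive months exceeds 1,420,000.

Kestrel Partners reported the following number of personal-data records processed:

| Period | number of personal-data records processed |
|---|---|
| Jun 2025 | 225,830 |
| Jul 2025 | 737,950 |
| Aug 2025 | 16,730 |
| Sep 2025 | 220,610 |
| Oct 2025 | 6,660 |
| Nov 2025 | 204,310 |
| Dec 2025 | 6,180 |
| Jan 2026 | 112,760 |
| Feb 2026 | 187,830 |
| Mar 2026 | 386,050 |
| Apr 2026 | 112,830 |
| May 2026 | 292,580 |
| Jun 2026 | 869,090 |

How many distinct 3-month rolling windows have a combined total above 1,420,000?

Jun 2025–Aug 2025: 225,830 + 737,950 + 16,730 = 980,510 (under)
Jul 2025–Sep 2025: 737,950 + 16,730 + 220,610 = 975,290 (under)
Aug 2025–Oct 2025: 16,730 + 220,610 + 6,660 = 244,000 (under)
Sep 2025–Nov 2025: 220,610 + 6,660 + 204,310 = 431,580 (under)
Oct 2025–Dec 2025: 6,660 + 204,310 + 6,180 = 217,150 (under)
Nov 2025–Jan 2026: 204,310 + 6,180 + 112,760 = 323,250 (under)
Dec 2025–Feb 2026: 6,180 + 112,760 + 187,830 = 306,770 (under)
Jan 2026–Mar 2026: 112,760 + 187,830 + 386,050 = 686,640 (under)
Feb 2026–Apr 2026: 187,830 + 386,050 + 112,830 = 686,710 (under)
Mar 2026–May 2026: 386,050 + 112,830 + 292,580 = 791,460 (under)
Apr 2026–Jun 2026: 112,830 + 292,580 + 869,090 = 1,274,500 (under)
0 windows exceed the threshold.

0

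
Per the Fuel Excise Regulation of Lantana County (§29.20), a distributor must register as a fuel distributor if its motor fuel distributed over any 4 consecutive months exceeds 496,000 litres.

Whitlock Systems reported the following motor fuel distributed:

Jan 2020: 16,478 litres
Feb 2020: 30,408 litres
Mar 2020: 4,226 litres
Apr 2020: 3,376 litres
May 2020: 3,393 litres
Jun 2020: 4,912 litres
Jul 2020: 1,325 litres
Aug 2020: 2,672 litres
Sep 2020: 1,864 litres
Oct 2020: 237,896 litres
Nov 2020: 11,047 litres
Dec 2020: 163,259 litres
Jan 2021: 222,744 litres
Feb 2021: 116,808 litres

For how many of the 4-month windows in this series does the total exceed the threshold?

2

Jan 2020–Apr 2020: 16,478 litres + 30,408 litres + 4,226 litres + 3,376 litres = 54,488 litres (under)
Feb 2020–May 2020: 30,408 litres + 4,226 litres + 3,376 litres + 3,393 litres = 41,403 litres (under)
Mar 2020–Jun 2020: 4,226 litres + 3,376 litres + 3,393 litres + 4,912 litres = 15,907 litres (under)
Apr 2020–Jul 2020: 3,376 litres + 3,393 litres + 4,912 litres + 1,325 litres = 13,006 litres (under)
May 2020–Aug 2020: 3,393 litres + 4,912 litres + 1,325 litres + 2,672 litres = 12,302 litres (under)
Jun 2020–Sep 2020: 4,912 litres + 1,325 litres + 2,672 litres + 1,864 litres = 10,773 litres (under)
Jul 2020–Oct 2020: 1,325 litres + 2,672 litres + 1,864 litres + 237,896 litres = 243,757 litres (under)
Aug 2020–Nov 2020: 2,672 litres + 1,864 litres + 237,896 litres + 11,047 litres = 253,479 litres (under)
Sep 2020–Dec 2020: 1,864 litres + 237,896 litres + 11,047 litres + 163,259 litres = 414,066 litres (under)
Oct 2020–Jan 2021: 237,896 litres + 11,047 litres + 163,259 litres + 222,744 litres = 634,946 litres (over)
Nov 2020–Feb 2021: 11,047 litres + 163,259 litres + 222,744 litres + 116,808 litres = 513,858 litres (over)
2 windows exceed the threshold.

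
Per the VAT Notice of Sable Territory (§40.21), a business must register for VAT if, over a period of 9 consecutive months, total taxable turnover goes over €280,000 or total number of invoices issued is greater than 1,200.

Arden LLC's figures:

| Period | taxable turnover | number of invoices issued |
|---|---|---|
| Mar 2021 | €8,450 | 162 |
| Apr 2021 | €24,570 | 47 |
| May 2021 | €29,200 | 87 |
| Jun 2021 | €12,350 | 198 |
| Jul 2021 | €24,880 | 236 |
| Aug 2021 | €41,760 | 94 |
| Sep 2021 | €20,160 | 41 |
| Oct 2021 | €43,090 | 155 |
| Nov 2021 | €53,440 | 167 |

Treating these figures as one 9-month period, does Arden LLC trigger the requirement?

Total taxable turnover: €8,450 + €24,570 + €29,200 + €12,350 + €24,880 + €41,760 + €20,160 + €43,090 + €53,440 = €257,900 (≤ €280,000).
Total number of invoices issued: 162 + 47 + 87 + 198 + 236 + 94 + 41 + 155 + 167 = 1,187 (≤ 1,200).
The test is 'or': neither threshold is exceeded.

No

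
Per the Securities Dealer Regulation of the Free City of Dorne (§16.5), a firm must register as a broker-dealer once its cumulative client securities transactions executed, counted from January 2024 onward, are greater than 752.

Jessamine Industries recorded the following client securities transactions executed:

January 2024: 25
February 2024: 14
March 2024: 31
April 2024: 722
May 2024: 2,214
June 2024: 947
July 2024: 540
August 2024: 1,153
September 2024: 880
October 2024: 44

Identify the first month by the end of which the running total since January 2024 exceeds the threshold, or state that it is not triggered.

Through January 2024: 25
Through February 2024: 39
Through March 2024: 70
Through April 2024: 792 ← exceeds threshold

April 2024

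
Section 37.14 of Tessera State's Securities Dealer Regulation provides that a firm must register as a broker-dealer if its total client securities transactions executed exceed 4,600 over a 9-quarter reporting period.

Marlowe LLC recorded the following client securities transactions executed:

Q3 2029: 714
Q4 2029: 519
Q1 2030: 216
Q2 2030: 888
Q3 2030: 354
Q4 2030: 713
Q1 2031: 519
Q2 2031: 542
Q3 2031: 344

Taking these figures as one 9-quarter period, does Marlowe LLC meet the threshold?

Yes

Total client securities transactions executed: 714 + 519 + 216 + 888 + 354 + 713 + 519 + 542 + 344 = 4,809.
4,809 > 4,600, so the threshold is exceeded.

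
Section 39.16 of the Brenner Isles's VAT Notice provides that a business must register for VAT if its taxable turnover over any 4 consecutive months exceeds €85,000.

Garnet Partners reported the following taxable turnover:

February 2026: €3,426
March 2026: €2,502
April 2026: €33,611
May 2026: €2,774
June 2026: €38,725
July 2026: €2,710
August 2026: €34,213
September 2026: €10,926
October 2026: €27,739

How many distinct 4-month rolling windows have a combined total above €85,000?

1

February 2026–May 2026: €3,426 + €2,502 + €33,611 + €2,774 = €42,313 (under)
March 2026–June 2026: €2,502 + €33,611 + €2,774 + €38,725 = €77,612 (under)
April 2026–July 2026: €33,611 + €2,774 + €38,725 + €2,710 = €77,820 (under)
May 2026–August 2026: €2,774 + €38,725 + €2,710 + €34,213 = €78,422 (under)
June 2026–September 2026: €38,725 + €2,710 + €34,213 + €10,926 = €86,574 (over)
July 2026–October 2026: €2,710 + €34,213 + €10,926 + €27,739 = €75,588 (under)
1 window exceeds the threshold.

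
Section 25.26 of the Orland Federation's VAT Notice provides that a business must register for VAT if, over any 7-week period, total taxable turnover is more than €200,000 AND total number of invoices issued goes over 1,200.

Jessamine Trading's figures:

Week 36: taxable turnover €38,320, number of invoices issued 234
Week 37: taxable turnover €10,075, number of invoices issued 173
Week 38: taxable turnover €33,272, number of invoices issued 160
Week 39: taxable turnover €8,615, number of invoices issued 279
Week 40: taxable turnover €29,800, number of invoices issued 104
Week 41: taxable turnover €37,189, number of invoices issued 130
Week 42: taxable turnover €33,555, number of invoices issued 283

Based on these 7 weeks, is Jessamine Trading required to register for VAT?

No

Total taxable turnover: €38,320 + €10,075 + €33,272 + €8,615 + €29,800 + €37,189 + €33,555 = €190,826 (≤ €200,000).
Total number of invoices issued: 234 + 173 + 160 + 279 + 104 + 130 + 283 = 1,363 (> 1,200).
The test is 'and': the rule requires both, and at least one is not exceeded.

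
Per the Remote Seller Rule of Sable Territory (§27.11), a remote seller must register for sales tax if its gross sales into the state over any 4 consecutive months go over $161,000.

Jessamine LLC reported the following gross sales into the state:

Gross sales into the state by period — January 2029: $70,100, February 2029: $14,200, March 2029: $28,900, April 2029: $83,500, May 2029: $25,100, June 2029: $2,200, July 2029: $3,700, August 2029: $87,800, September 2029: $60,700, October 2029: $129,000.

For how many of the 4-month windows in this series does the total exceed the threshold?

2

January 2029–April 2029: $70,100 + $14,200 + $28,900 + $83,500 = $196,700 (over)
February 2029–May 2029: $14,200 + $28,900 + $83,500 + $25,100 = $151,700 (under)
March 2029–June 2029: $28,900 + $83,500 + $25,100 + $2,200 = $139,700 (under)
April 2029–July 2029: $83,500 + $25,100 + $2,200 + $3,700 = $114,500 (under)
May 2029–August 2029: $25,100 + $2,200 + $3,700 + $87,800 = $118,800 (under)
June 2029–September 2029: $2,200 + $3,700 + $87,800 + $60,700 = $154,400 (under)
July 2029–October 2029: $3,700 + $87,800 + $60,700 + $129,000 = $281,200 (over)
2 windows exceed the threshold.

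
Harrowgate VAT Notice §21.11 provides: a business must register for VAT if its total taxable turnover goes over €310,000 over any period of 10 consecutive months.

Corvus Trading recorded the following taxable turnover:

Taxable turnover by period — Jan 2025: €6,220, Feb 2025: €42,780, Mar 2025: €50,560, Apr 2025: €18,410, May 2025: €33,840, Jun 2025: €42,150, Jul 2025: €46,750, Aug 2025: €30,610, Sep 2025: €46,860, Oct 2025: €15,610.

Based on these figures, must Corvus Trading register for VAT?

Yes

Total taxable turnover: €6,220 + €42,780 + €50,560 + €18,410 + €33,840 + €42,150 + €46,750 + €30,610 + €46,860 + €15,610 = €333,790.
€333,790 > €310,000, so the threshold is exceeded.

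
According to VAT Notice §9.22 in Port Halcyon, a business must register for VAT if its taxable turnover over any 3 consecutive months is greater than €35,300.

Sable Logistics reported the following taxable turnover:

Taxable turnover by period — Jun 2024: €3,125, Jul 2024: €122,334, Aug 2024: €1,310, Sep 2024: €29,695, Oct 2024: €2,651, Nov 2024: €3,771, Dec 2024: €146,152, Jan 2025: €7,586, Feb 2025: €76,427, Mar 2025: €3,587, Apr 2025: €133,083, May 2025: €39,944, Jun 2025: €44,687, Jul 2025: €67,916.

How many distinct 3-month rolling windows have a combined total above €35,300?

11

Jun 2024–Aug 2024: €3,125 + €122,334 + €1,310 = €126,769 (over)
Jul 2024–Sep 2024: €122,334 + €1,310 + €29,695 = €153,339 (over)
Aug 2024–Oct 2024: €1,310 + €29,695 + €2,651 = €33,656 (under)
Sep 2024–Nov 2024: €29,695 + €2,651 + €3,771 = €36,117 (over)
Oct 2024–Dec 2024: €2,651 + €3,771 + €146,152 = €152,574 (over)
Nov 2024–Jan 2025: €3,771 + €146,152 + €7,586 = €157,509 (over)
Dec 2024–Feb 2025: €146,152 + €7,586 + €76,427 = €230,165 (over)
Jan 2025–Mar 2025: €7,586 + €76,427 + €3,587 = €87,600 (over)
Feb 2025–Apr 2025: €76,427 + €3,587 + €133,083 = €213,097 (over)
Mar 2025–May 2025: €3,587 + €133,083 + €39,944 = €176,614 (over)
Apr 2025–Jun 2025: €133,083 + €39,944 + €44,687 = €217,714 (over)
May 2025–Jul 2025: €39,944 + €44,687 + €67,916 = €152,547 (over)
11 windows exceed the threshold.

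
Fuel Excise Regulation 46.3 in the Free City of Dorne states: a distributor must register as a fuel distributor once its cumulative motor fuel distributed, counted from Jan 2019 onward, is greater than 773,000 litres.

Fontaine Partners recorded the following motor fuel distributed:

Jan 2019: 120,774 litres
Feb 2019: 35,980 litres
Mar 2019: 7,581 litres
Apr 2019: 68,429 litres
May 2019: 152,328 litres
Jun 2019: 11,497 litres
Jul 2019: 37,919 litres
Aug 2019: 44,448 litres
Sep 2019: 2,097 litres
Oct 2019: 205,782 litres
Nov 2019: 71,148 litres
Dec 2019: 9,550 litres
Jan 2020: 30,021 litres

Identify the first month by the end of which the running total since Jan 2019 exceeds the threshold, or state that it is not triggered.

Jan 2020

Through Jan 2019: 120,774 litres
Through Feb 2019: 156,754 litres
Through Mar 2019: 164,335 litres
Through Apr 2019: 232,764 litres
Through May 2019: 385,092 litres
Through Jun 2019: 396,589 litres
Through Jul 2019: 434,508 litres
Through Aug 2019: 478,956 litres
Through Sep 2019: 481,053 litres
Through Oct 2019: 686,835 litres
Through Nov 2019: 757,983 litres
Through Dec 2019: 767,533 litres
Through Jan 2020: 797,554 litres ← exceeds threshold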